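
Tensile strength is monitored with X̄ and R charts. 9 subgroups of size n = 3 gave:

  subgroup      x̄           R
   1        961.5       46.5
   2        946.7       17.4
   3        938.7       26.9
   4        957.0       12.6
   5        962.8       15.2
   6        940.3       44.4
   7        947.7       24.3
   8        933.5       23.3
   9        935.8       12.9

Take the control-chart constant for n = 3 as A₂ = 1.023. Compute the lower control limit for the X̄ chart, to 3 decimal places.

921.707

X̄̄ = (961.5 + 946.7 + 938.7 + 957.0 + 962.8 + 940.3 + 947.7 + 933.5 + 935.8) / 9 = 8524.0000 / 9 = 947.1111
R̄ = (46.5 + 17.4 + 26.9 + 12.6 + 15.2 + 44.4 + 24.3 + 23.3 + 12.9) / 9 = 223.5000 / 9 = 24.8333
LCL = X̄̄ − A₂·R̄ = 947.1111 − 1.023 × 24.8333 = 921.7066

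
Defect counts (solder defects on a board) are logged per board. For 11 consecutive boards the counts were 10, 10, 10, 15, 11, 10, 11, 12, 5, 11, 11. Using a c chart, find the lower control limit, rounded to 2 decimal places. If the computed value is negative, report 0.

c̄ = (10 + 10 + 10 + 15 + 11 + 10 + 11 + 12 + 5 + 11 + 11) / 11 = 116 / 11 = 10.5455
LCL = c̄ − 3√c̄ = 10.5455 − 3 × 3.2474 = 0.8033

0.80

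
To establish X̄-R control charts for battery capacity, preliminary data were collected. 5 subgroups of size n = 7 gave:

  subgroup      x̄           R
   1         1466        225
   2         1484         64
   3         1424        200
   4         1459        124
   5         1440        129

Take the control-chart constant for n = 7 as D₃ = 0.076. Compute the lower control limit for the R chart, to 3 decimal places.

R̄ = (225 + 64 + 200 + 124 + 129) / 5 = 742.0000 / 5 = 148.4000
LCL_R = D₃·R̄ = 0.076 × 148.4000 = 11.2784

11.278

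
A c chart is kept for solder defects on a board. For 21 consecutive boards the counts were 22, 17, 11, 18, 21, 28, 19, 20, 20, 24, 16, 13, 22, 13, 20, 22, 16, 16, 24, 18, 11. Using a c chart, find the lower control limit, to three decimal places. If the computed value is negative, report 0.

c̄ = (22 + 17 + 11 + 18 + 21 + 28 + 19 + 20 + 20 + 24 + 16 + 13 + 22 + 13 + 20 + 22 + 16 + 16 + 24 + 18 + 11) / 21 = 391 / 21 = 18.6190
LCL = c̄ − 3√c̄ = 18.6190 − 3 × 4.3150 = 5.6741

5.674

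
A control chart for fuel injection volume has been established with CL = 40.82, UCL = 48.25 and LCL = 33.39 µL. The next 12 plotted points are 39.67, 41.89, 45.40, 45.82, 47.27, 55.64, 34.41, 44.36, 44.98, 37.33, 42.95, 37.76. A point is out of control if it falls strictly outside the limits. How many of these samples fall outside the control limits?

1

Compare each point to [33.39, 48.25]: sample 6 = 55.64 > UCL.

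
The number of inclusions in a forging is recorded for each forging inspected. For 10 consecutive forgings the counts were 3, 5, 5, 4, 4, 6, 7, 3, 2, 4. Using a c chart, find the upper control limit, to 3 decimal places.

c̄ = (3 + 5 + 5 + 4 + 4 + 6 + 7 + 3 + 2 + 4) / 10 = 43 / 10 = 4.3000
UCL = c̄ + 3√c̄ = 4.3000 + 3 × √4.3000 = 4.3000 + 3 × 2.0736 = 10.5209

10.521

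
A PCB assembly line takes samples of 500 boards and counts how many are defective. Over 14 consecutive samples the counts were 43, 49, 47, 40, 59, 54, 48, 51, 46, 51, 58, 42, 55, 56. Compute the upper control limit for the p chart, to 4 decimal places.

0.1401

p̄ = Σdᵢ / (k·n) = 699 / (14 × 500) = 0.09986
UCL = p̄ + 3·√(p̄(1−p̄)/n) = 0.09986 + 3 × √(0.09986×0.90014/500) = 0.09986 + 3 × 0.01341 = 0.14008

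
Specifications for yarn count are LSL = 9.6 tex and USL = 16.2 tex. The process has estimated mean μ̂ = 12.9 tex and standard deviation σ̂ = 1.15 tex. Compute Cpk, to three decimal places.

0.957

Cpu = (USL − μ̂) / (3σ̂) = (16.2 − 12.9) / (3 × 1.15) = 0.9565; Cpl = (μ̂ − LSL) / (3σ̂) = (12.9 − 9.6) / (3 × 1.15) = 0.9565; Cpk = min(Cpu, Cpl) = 0.9565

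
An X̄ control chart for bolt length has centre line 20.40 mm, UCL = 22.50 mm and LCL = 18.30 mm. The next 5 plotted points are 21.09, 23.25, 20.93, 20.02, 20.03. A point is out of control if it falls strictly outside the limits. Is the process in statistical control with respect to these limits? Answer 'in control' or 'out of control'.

Compare each point to [18.30, 22.50]: sample 2 = 23.25 > UCL.

out of control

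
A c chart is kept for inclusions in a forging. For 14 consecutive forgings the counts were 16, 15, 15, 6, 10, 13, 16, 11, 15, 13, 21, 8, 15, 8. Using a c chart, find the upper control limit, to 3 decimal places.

23.817

c̄ = (16 + 15 + 15 + 6 + 10 + 13 + 16 + 11 + 15 + 13 + 21 + 8 + 15 + 8) / 14 = 182 / 14 = 13.0000
UCL = c̄ + 3√c̄ = 13.0000 + 3 × √13.0000 = 13.0000 + 3 × 3.6056 = 23.8167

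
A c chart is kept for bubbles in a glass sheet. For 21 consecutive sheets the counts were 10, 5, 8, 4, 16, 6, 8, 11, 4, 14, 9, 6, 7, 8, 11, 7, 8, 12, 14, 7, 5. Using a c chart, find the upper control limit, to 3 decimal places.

17.355

c̄ = (10 + 5 + 8 + 4 + 16 + 6 + 8 + 11 + 4 + 14 + 9 + 6 + 7 + 8 + 11 + 7 + 8 + 12 + 14 + 7 + 5) / 21 = 180 / 21 = 8.5714
UCL = c̄ + 3√c̄ = 8.5714 + 3 × √8.5714 = 8.5714 + 3 × 2.9277 = 17.3545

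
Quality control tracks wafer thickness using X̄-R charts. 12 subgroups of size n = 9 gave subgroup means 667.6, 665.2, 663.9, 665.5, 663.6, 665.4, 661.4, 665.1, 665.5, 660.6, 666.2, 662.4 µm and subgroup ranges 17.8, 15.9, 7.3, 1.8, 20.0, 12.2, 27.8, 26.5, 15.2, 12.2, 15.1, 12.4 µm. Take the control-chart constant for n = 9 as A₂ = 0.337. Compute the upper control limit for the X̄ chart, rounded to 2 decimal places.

669.54

X̄̄ = (667.6 + 665.2 + 663.9 + 665.5 + 663.6 + 665.4 + 661.4 + 665.1 + 665.5 + 660.6 + 666.2 + 662.4) / 12 = 7972.4000 / 12 = 664.3667
R̄ = (17.8 + 15.9 + 7.3 + 1.8 + 20.0 + 12.2 + 27.8 + 26.5 + 15.2 + 12.2 + 15.1 + 12.4) / 12 = 184.2000 / 12 = 15.3500
UCL = X̄̄ + A₂·R̄ = 664.3667 + 0.337 × 15.3500 = 669.5396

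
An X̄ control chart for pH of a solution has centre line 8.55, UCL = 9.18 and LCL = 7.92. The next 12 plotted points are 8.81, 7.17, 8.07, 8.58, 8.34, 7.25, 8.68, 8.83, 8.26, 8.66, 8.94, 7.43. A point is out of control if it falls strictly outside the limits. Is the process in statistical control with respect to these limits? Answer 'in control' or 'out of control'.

out of control

Compare each point to [7.92, 9.18]: sample 2 = 7.17 < LCL; sample 6 = 7.25 < LCL; sample 12 = 7.43 < LCL.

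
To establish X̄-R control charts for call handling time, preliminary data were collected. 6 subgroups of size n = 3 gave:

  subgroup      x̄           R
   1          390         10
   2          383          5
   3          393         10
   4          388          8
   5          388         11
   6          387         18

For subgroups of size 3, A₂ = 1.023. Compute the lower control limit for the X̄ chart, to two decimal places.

377.60

X̄̄ = (390 + 383 + 393 + 388 + 388 + 387) / 6 = 2329.0000 / 6 = 388.1667
R̄ = (10 + 5 + 10 + 8 + 11 + 18) / 6 = 62.0000 / 6 = 10.3333
LCL = X̄̄ − A₂·R̄ = 388.1667 − 1.023 × 10.3333 = 377.5957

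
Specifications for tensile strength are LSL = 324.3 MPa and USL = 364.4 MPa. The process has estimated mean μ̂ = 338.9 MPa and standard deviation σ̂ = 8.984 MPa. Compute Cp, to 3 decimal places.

0.744

Cp = (USL − LSL) / (6σ̂) = (364.4 − 324.3) / (6 × 8.984) = 40.1000 / 53.9040 = 0.7439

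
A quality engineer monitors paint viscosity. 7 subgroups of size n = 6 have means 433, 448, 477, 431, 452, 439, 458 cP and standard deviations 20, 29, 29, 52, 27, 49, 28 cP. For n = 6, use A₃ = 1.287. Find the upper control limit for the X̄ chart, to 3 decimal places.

491.308

X̄̄ = (433 + 448 + 477 + 431 + 452 + 439 + 458) / 7 = 448.2857
s̄ = (20 + 29 + 29 + 52 + 27 + 49 + 28) / 7 = 33.4286
UCL = X̄̄ + A₃·s̄ = 448.2857 + 1.287 × 33.4286 = 491.3083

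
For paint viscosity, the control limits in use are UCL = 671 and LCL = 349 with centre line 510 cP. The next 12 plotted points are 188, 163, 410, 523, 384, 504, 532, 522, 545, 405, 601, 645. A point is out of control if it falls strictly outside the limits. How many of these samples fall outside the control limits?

Compare each point to [349, 671]: sample 1 = 188 < LCL; sample 2 = 163 < LCL.

2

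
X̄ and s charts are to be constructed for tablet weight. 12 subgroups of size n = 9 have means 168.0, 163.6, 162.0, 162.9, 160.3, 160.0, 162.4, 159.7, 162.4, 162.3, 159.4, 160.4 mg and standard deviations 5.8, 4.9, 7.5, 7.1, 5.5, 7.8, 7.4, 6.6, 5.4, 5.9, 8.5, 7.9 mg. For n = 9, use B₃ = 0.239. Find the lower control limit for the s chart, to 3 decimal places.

1.599

s̄ = (5.8 + 4.9 + 7.5 + 7.1 + 5.5 + 7.8 + 7.4 + 6.6 + 5.4 + 5.9 + 8.5 + 7.9) / 12 = 6.6917
LCL_s = B₃·s̄ = 0.239 × 6.6917 = 1.5993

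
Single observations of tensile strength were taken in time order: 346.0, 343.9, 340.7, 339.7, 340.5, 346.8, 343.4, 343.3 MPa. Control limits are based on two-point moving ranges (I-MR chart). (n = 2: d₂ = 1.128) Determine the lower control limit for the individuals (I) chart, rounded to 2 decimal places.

336.62

X̄ = (346.0 + 343.9 + 340.7 + 339.7 + 340.5 + 346.8 + 343.4 + 343.3) / 8 = 343.0375
Moving ranges: 2.1, 3.2, 1.0, 0.8, 6.3, 3.4, 0.1; M̄R̄ = 16.9000 / 7 = 2.4143
LCL = X̄ − 3·M̄R̄/d₂ = 343.0375 − 3 × 2.4143 / 1.128 = 336.6165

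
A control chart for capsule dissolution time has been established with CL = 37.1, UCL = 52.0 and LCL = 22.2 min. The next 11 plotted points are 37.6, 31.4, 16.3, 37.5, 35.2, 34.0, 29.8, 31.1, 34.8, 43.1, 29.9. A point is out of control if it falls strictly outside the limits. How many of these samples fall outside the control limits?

1

Compare each point to [22.2, 52.0]: sample 3 = 16.3 < LCL.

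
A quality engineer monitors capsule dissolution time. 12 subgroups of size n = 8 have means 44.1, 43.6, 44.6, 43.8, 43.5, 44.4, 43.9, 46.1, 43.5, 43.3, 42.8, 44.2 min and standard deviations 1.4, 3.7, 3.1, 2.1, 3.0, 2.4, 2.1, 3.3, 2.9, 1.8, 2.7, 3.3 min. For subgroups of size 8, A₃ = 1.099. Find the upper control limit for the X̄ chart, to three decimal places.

46.896

X̄̄ = (44.1 + 43.6 + 44.6 + 43.8 + 43.5 + 44.4 + 43.9 + 46.1 + 43.5 + 43.3 + 42.8 + 44.2) / 12 = 43.9833
s̄ = (1.4 + 3.7 + 3.1 + 2.1 + 3.0 + 2.4 + 2.1 + 3.3 + 2.9 + 1.8 + 2.7 + 3.3) / 12 = 2.6500
UCL = X̄̄ + A₃·s̄ = 43.9833 + 1.099 × 2.6500 = 46.8957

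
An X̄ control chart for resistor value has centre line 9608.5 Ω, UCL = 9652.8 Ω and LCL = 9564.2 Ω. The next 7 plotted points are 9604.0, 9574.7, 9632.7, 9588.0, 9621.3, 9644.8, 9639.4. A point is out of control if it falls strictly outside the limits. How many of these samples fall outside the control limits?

0

All 7 points lie within [9564.2, 9652.8].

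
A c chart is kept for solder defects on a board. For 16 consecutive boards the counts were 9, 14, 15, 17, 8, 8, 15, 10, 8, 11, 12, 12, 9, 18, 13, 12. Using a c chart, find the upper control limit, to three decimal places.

c̄ = (9 + 14 + 15 + 17 + 8 + 8 + 15 + 10 + 8 + 11 + 12 + 12 + 9 + 18 + 13 + 12) / 16 = 191 / 16 = 11.9375
UCL = c̄ + 3√c̄ = 11.9375 + 3 × √11.9375 = 11.9375 + 3 × 3.4551 = 22.3027

22.303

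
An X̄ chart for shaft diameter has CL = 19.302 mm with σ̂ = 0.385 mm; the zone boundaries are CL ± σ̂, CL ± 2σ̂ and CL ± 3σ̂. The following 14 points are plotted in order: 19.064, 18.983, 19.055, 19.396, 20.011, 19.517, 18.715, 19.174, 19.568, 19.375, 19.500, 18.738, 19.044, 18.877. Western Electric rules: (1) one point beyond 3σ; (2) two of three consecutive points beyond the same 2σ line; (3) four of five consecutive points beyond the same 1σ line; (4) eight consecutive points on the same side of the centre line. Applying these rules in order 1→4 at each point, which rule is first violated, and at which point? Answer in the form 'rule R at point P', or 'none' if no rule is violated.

none

Zone of each point (C = within 1σ̂, B = 1σ̂–2σ̂, A = 2σ̂–3σ̂, * = beyond 3σ̂; sign = side of CL): 1:-C, 2:-C, 3:-C, 4:+C, 5:+B, 6:+C, 7:-B, 8:-C, 9:+C, 10:+C, 11:+C, 12:-B, 13:-C, 14:-B
No rule fires across all 14 points.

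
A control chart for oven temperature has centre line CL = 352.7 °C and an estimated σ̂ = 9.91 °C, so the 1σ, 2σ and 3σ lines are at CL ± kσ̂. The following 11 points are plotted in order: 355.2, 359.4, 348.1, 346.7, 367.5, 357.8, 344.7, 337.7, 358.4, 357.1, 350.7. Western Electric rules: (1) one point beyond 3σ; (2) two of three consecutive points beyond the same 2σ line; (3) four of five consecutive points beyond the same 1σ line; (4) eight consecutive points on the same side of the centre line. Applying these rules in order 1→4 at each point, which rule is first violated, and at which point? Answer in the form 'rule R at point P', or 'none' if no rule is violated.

none

Zone of each point (C = within 1σ̂, B = 1σ̂–2σ̂, A = 2σ̂–3σ̂, * = beyond 3σ̂; sign = side of CL): 1:+C, 2:+C, 3:-C, 4:-C, 5:+B, 6:+C, 7:-C, 8:-B, 9:+C, 10:+C, 11:-C
No rule fires across all 11 points.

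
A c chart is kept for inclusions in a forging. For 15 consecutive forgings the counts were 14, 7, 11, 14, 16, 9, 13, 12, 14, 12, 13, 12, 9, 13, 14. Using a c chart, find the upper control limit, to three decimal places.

c̄ = (14 + 7 + 11 + 14 + 16 + 9 + 13 + 12 + 14 + 12 + 13 + 12 + 9 + 13 + 14) / 15 = 183 / 15 = 12.2000
UCL = c̄ + 3√c̄ = 12.2000 + 3 × √12.2000 = 12.2000 + 3 × 3.4928 = 22.6785

22.679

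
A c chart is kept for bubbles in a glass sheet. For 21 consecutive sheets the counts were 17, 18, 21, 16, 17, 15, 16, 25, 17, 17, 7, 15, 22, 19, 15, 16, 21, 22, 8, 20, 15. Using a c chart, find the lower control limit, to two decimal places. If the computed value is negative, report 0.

4.69

c̄ = (17 + 18 + 21 + 16 + 17 + 15 + 16 + 25 + 17 + 17 + 7 + 15 + 22 + 19 + 15 + 16 + 21 + 22 + 8 + 20 + 15) / 21 = 359 / 21 = 17.0952
LCL = c̄ − 3√c̄ = 17.0952 − 3 × 4.1346 = 4.6913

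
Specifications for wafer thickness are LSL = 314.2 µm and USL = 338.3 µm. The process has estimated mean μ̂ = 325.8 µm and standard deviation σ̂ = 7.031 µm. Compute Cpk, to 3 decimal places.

0.550

Cpu = (USL − μ̂) / (3σ̂) = (338.3 − 325.8) / (3 × 7.031) = 0.5926; Cpl = (μ̂ − LSL) / (3σ̂) = (325.8 − 314.2) / (3 × 7.031) = 0.5499; Cpk = min(Cpu, Cpl) = 0.5499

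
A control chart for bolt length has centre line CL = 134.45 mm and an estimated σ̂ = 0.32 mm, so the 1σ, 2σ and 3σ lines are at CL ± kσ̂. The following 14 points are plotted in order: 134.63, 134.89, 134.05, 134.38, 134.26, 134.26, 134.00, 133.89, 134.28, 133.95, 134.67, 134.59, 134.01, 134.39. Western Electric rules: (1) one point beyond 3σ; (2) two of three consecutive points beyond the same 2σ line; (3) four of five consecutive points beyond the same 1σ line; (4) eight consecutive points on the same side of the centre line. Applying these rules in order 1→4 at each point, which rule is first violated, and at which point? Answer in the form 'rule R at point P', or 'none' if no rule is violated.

rule 4 at point 10

Zone of each point (C = within 1σ̂, B = 1σ̂–2σ̂, A = 2σ̂–3σ̂, * = beyond 3σ̂; sign = side of CL): 1:+C, 2:+B, 3:-B, 4:-C, 5:-C, 6:-C, 7:-B, 8:-B, 9:-C, 10:-B, 11:+C, 12:+C, 13:-B, 14:-C
Rule 4 (eight consecutive points on the same side of the centre line) is satisfied at point 10.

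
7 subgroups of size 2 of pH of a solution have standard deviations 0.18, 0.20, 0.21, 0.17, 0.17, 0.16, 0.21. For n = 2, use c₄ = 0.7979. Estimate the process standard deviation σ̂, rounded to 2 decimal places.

s̄ = (0.18 + 0.20 + 0.21 + 0.17 + 0.17 + 0.16 + 0.21) / 7 = 0.1857
σ̂ = s̄ / c₄ = 0.1857 / 0.7979 = 0.2328

0.23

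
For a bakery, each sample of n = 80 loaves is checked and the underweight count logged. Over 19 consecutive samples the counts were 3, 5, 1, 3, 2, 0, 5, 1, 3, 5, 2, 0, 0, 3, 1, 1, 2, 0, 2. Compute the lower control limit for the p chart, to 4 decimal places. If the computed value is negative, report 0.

p̄ = Σdᵢ / (k·n) = 39 / (19 × 80) = 0.02566
LCL = p̄ − 3·√(p̄(1−p̄)/n) = 0.02566 − 3 × 0.01768 = -0.02737 → 0 (negative, so LCL = 0)

0.0000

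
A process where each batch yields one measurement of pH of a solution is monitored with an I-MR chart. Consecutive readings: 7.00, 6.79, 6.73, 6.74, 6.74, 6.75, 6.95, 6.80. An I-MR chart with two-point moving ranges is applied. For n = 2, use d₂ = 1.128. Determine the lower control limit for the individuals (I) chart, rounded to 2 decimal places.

X̄ = (7.00 + 6.79 + 6.73 + 6.74 + 6.74 + 6.75 + 6.95 + 6.80) / 8 = 6.8125
Moving ranges: 0.21, 0.06, 0.01, 0.00, 0.01, 0.20, 0.15; M̄R̄ = 0.6400 / 7 = 0.0914
LCL = X̄ − 3·M̄R̄/d₂ = 6.8125 − 3 × 0.0914 / 1.128 = 6.5693

6.57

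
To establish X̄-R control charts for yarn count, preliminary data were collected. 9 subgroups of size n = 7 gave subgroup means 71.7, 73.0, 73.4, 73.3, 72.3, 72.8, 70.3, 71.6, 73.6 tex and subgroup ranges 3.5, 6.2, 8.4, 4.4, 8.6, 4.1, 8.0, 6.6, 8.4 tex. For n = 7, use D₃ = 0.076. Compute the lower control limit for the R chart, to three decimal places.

R̄ = (3.5 + 6.2 + 8.4 + 4.4 + 8.6 + 4.1 + 8.0 + 6.6 + 8.4) / 9 = 58.2000 / 9 = 6.4667
LCL_R = D₃·R̄ = 0.076 × 6.4667 = 0.4915

0.491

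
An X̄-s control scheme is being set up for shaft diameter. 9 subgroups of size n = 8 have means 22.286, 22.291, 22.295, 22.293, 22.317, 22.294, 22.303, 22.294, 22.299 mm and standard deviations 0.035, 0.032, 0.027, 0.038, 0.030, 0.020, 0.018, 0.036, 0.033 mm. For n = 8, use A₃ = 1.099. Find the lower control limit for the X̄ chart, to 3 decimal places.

X̄̄ = (22.286 + 22.291 + 22.295 + 22.293 + 22.317 + 22.294 + 22.303 + 22.294 + 22.299) / 9 = 22.2969
s̄ = (0.035 + 0.032 + 0.027 + 0.038 + 0.030 + 0.020 + 0.018 + 0.036 + 0.033) / 9 = 0.0299
LCL = X̄̄ − A₃·s̄ = 22.2969 − 1.099 × 0.0299 = 22.2640

22.264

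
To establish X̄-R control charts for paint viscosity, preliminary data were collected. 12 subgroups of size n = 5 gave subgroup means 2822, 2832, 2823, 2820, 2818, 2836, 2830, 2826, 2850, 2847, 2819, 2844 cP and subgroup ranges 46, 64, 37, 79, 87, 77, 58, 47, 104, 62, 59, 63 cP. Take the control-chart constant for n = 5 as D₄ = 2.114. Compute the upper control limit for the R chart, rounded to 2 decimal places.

137.94

R̄ = (46 + 64 + 37 + 79 + 87 + 77 + 58 + 47 + 104 + 62 + 59 + 63) / 12 = 783.0000 / 12 = 65.2500
UCL_R = D₄·R̄ = 2.114 × 65.2500 = 137.9385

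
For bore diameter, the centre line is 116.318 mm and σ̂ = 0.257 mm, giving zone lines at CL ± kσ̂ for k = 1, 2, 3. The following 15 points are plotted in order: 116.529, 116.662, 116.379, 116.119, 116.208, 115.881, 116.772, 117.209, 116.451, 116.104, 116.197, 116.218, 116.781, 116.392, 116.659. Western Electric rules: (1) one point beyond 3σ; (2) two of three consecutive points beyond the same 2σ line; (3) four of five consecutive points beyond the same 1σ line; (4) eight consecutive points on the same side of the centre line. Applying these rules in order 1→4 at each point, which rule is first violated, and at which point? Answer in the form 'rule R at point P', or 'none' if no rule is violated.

rule 1 at point 8

Zone of each point (C = within 1σ̂, B = 1σ̂–2σ̂, A = 2σ̂–3σ̂, * = beyond 3σ̂; sign = side of CL): 1:+C, 2:+B, 3:+C, 4:-C, 5:-C, 6:-B, 7:+B, 8:+*, 9:+C, 10:-C, 11:-C, 12:-C, 13:+B, 14:+C, 15:+B
Rule 1 (one point beyond the 3σ limits) is satisfied at point 8.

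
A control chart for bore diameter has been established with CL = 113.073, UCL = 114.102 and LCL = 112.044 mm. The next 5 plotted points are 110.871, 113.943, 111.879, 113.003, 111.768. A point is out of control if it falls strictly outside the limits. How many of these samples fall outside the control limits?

Compare each point to [112.044, 114.102]: sample 1 = 110.871 < LCL; sample 3 = 111.879 < LCL; sample 5 = 111.768 < LCL.

3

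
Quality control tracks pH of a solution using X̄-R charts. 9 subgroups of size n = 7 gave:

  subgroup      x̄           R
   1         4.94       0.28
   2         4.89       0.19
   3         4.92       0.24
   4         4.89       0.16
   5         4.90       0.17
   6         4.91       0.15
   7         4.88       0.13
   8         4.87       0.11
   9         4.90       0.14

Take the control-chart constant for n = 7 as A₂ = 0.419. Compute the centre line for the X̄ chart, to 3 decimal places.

4.900

X̄̄ = (4.94 + 4.89 + 4.92 + 4.89 + 4.90 + 4.91 + 4.88 + 4.87 + 4.90) / 9 = 44.1000 / 9 = 4.9000
CL = X̄̄ = 4.9000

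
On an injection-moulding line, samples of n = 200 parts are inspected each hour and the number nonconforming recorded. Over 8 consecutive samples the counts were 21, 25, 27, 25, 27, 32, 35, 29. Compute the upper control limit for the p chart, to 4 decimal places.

p̄ = Σdᵢ / (k·n) = 221 / (8 × 200) = 0.13812
UCL = p̄ + 3·√(p̄(1−p̄)/n) = 0.13812 + 3 × √(0.13812×0.86187/200) = 0.13812 + 3 × 0.02440 = 0.21132

0.2113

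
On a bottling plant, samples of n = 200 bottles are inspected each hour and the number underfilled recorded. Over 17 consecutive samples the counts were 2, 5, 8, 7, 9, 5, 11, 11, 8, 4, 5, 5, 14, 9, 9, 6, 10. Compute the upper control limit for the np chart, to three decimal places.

p̄ = Σdᵢ / (k·n) = 128 / (17 × 200) = 0.03765
UCL = np̄ + 3·√(np̄(1−p̄)) = 7.5294 + 3 × √(7.5294×0.96235) = 7.5294 + 3 × 2.6918 = 15.6049

15.605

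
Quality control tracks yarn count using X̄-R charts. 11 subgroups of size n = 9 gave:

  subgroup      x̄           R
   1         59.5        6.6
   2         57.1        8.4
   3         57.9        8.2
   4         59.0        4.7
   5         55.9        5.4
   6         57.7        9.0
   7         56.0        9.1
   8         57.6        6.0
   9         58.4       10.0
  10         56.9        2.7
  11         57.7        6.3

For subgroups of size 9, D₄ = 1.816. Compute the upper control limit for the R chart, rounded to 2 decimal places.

R̄ = (6.6 + 8.4 + 8.2 + 4.7 + 5.4 + 9.0 + 9.1 + 6.0 + 10.0 + 2.7 + 6.3) / 11 = 76.4000 / 11 = 6.9455
UCL_R = D₄·R̄ = 1.816 × 6.9455 = 12.6129

12.61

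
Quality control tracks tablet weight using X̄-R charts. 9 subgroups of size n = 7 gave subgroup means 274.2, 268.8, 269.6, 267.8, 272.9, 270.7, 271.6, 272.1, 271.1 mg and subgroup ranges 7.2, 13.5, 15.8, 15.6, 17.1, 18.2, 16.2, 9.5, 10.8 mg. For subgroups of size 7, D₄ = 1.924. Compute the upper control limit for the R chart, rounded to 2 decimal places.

26.49

R̄ = (7.2 + 13.5 + 15.8 + 15.6 + 17.1 + 18.2 + 16.2 + 9.5 + 10.8) / 9 = 123.9000 / 9 = 13.7667
UCL_R = D₄·R̄ = 1.924 × 13.7667 = 26.4871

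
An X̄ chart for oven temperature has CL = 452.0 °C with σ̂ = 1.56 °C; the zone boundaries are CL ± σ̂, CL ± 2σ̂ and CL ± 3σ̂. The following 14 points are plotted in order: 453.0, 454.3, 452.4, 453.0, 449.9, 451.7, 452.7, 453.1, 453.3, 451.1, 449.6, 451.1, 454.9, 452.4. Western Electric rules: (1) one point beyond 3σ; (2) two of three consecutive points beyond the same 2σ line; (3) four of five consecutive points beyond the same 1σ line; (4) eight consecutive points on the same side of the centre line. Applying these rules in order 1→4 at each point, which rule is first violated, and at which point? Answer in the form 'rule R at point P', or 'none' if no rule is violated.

none

Zone of each point (C = within 1σ̂, B = 1σ̂–2σ̂, A = 2σ̂–3σ̂, * = beyond 3σ̂; sign = side of CL): 1:+C, 2:+B, 3:+C, 4:+C, 5:-B, 6:-C, 7:+C, 8:+C, 9:+C, 10:-C, 11:-B, 12:-C, 13:+B, 14:+C
No rule fires across all 14 points.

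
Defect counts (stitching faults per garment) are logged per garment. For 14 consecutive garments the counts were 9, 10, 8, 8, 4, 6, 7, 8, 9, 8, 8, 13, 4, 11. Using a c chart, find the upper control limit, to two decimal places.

c̄ = (9 + 10 + 8 + 8 + 4 + 6 + 7 + 8 + 9 + 8 + 8 + 13 + 4 + 11) / 14 = 113 / 14 = 8.0714
UCL = c̄ + 3√c̄ = 8.0714 + 3 × √8.0714 = 8.0714 + 3 × 2.8410 = 16.5945

16.59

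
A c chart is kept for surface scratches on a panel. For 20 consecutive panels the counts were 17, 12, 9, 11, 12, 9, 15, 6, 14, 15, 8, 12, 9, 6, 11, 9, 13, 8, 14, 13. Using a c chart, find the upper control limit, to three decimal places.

c̄ = (17 + 12 + 9 + 11 + 12 + 9 + 15 + 6 + 14 + 15 + 8 + 12 + 9 + 6 + 11 + 9 + 13 + 8 + 14 + 13) / 20 = 223 / 20 = 11.1500
UCL = c̄ + 3√c̄ = 11.1500 + 3 × √11.1500 = 11.1500 + 3 × 3.3392 = 21.1675

21.167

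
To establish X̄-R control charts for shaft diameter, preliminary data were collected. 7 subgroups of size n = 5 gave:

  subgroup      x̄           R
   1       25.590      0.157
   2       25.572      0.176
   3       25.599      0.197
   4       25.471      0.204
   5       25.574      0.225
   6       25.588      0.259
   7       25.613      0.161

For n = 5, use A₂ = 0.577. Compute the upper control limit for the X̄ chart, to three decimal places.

X̄̄ = (25.590 + 25.572 + 25.599 + 25.471 + 25.574 + 25.588 + 25.613) / 7 = 179.0070 / 7 = 25.5724
R̄ = (0.157 + 0.176 + 0.197 + 0.204 + 0.225 + 0.259 + 0.161) / 7 = 1.3790 / 7 = 0.1970
UCL = X̄̄ + A₂·R̄ = 25.5724 + 0.577 × 0.1970 = 25.6861

25.686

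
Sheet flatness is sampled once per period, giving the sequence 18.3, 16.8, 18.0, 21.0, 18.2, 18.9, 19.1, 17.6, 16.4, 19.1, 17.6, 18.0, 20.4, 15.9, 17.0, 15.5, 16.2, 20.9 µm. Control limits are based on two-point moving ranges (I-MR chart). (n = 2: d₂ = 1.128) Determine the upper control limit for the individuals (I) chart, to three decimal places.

22.994

X̄ = (18.3 + 16.8 + 18.0 + 21.0 + 18.2 + 18.9 + 19.1 + 17.6 + 16.4 + 19.1 + 17.6 + 18.0 + 20.4 + 15.9 + 17.0 + 15.5 + 16.2 + 20.9) / 18 = 18.0500
Moving ranges: 1.5, 1.2, 3.0, 2.8, 0.7, 0.2, 1.5, 1.2, 2.7, 1.5, 0.4, 2.4, 4.5, 1.1, 1.5, 0.7, 4.7; M̄R̄ = 31.6000 / 17 = 1.8588
UCL = X̄ + 3·M̄R̄/d₂ = 18.0500 + 3 × 1.8588 / 1.128 = 22.9937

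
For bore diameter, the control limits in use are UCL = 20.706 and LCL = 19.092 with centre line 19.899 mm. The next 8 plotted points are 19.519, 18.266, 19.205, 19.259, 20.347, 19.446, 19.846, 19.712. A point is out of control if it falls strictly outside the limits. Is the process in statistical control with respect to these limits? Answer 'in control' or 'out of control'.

Compare each point to [19.092, 20.706]: sample 2 = 18.266 < LCL.

out of control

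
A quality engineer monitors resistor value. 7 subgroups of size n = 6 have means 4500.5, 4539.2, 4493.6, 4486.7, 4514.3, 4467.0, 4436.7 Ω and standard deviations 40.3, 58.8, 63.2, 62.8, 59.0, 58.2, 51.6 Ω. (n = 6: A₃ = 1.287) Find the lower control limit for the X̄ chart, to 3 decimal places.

X̄̄ = (4500.5 + 4539.2 + 4493.6 + 4486.7 + 4514.3 + 4467.0 + 4436.7) / 7 = 4491.1429
s̄ = (40.3 + 58.8 + 63.2 + 62.8 + 59.0 + 58.2 + 51.6) / 7 = 56.2714
LCL = X̄̄ − A₃·s̄ = 4491.1429 − 1.287 × 56.2714 = 4418.7215

4418.722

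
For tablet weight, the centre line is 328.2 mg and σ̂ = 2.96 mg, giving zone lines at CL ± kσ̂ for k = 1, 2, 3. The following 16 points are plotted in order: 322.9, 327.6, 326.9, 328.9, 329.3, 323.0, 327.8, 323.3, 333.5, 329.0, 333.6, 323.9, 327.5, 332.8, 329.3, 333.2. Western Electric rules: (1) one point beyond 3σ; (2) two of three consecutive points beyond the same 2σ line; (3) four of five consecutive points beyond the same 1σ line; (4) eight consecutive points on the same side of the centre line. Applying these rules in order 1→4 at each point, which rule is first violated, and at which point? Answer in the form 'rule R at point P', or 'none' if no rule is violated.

none

Zone of each point (C = within 1σ̂, B = 1σ̂–2σ̂, A = 2σ̂–3σ̂, * = beyond 3σ̂; sign = side of CL): 1:-B, 2:-C, 3:-C, 4:+C, 5:+C, 6:-B, 7:-C, 8:-B, 9:+B, 10:+C, 11:+B, 12:-B, 13:-C, 14:+B, 15:+C, 16:+B
No rule fires across all 16 points.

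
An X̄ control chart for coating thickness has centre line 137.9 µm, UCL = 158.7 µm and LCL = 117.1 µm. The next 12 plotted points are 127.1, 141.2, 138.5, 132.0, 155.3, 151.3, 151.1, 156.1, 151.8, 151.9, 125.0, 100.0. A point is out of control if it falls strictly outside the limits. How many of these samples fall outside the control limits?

Compare each point to [117.1, 158.7]: sample 12 = 100.0 < LCL.

1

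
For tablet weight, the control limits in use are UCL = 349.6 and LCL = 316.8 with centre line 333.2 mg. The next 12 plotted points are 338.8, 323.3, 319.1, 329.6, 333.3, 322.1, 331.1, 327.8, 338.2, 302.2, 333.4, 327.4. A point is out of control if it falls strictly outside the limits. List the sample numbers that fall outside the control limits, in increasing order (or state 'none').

10

Compare each point to [316.8, 349.6]: sample 10 = 302.2 < LCL.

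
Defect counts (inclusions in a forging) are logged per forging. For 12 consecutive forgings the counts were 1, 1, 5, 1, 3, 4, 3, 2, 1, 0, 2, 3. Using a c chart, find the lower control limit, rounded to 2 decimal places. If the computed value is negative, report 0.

c̄ = (1 + 1 + 5 + 1 + 3 + 4 + 3 + 2 + 1 + 0 + 2 + 3) / 12 = 26 / 12 = 2.1667
LCL = c̄ − 3√c̄ = 2.1667 − 3 × 1.4720 = -2.2492 → 0 (cannot be negative)

0.00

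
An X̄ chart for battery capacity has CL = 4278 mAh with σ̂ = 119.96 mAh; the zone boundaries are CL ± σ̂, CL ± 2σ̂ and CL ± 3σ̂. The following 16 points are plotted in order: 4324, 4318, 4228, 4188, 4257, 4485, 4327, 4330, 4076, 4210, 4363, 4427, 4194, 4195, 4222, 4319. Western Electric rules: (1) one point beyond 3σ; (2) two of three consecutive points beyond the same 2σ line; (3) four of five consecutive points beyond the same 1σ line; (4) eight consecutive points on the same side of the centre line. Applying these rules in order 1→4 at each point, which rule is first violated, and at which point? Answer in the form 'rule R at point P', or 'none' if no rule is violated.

none

Zone of each point (C = within 1σ̂, B = 1σ̂–2σ̂, A = 2σ̂–3σ̂, * = beyond 3σ̂; sign = side of CL): 1:+C, 2:+C, 3:-C, 4:-C, 5:-C, 6:+B, 7:+C, 8:+C, 9:-B, 10:-C, 11:+C, 12:+B, 13:-C, 14:-C, 15:-C, 16:+C
No rule fires across all 16 points.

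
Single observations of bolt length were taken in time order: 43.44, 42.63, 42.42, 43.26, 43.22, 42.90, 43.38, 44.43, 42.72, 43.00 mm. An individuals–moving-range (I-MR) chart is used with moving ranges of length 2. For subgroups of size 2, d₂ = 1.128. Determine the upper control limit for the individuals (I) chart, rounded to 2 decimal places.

44.84

X̄ = (43.44 + 42.63 + 42.42 + 43.26 + 43.22 + 42.90 + 43.38 + 44.43 + 42.72 + 43.00) / 10 = 43.1400
Moving ranges: 0.81, 0.21, 0.84, 0.04, 0.32, 0.48, 1.05, 1.71, 0.28; M̄R̄ = 5.7400 / 9 = 0.6378
UCL = X̄ + 3·M̄R̄/d₂ = 43.1400 + 3 × 0.6378 / 1.128 = 44.8362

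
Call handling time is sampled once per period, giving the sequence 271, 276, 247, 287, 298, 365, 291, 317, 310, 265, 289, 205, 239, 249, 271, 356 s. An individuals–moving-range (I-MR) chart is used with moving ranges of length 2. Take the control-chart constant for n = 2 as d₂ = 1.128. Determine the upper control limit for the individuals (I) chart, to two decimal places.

X̄ = (271 + 276 + 247 + 287 + 298 + 365 + 291 + 317 + 310 + 265 + 289 + 205 + 239 + 249 + 271 + 356) / 16 = 283.5000
Moving ranges: 5, 29, 40, 11, 67, 74, 26, 7, 45, 24, 84, 34, 10, 22, 85; M̄R̄ = 563.0000 / 15 = 37.5333
UCL = X̄ + 3·M̄R̄/d₂ = 283.5000 + 3 × 37.5333 / 1.128 = 383.3227

383.32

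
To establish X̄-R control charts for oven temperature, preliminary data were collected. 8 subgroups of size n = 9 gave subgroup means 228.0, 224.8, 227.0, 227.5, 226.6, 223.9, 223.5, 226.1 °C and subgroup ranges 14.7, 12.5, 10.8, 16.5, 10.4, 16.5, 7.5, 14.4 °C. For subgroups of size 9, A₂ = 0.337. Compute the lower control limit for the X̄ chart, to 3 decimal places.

X̄̄ = (228.0 + 224.8 + 227.0 + 227.5 + 226.6 + 223.9 + 223.5 + 226.1) / 8 = 1807.4000 / 8 = 225.9250
R̄ = (14.7 + 12.5 + 10.8 + 16.5 + 10.4 + 16.5 + 7.5 + 14.4) / 8 = 103.3000 / 8 = 12.9125
LCL = X̄̄ − A₂·R̄ = 225.9250 − 0.337 × 12.9125 = 221.5735

221.573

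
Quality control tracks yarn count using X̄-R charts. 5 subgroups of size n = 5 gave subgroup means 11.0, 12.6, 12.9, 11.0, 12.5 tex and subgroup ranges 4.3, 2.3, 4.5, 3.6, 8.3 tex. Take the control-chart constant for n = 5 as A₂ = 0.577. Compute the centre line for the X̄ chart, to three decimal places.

X̄̄ = (11.0 + 12.6 + 12.9 + 11.0 + 12.5) / 5 = 60.0000 / 5 = 12.0000
CL = X̄̄ = 12.0000

12.000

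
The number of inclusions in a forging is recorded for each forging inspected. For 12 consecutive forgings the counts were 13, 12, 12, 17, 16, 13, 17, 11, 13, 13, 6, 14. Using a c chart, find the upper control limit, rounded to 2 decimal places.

c̄ = (13 + 12 + 12 + 17 + 16 + 13 + 17 + 11 + 13 + 13 + 6 + 14) / 12 = 157 / 12 = 13.0833
UCL = c̄ + 3√c̄ = 13.0833 + 3 × √13.0833 = 13.0833 + 3 × 3.6171 = 23.9346

23.93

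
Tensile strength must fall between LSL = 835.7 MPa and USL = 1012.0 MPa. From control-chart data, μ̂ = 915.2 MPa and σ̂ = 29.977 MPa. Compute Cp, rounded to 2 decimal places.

Cp = (USL − LSL) / (6σ̂) = (1012.0 − 835.7) / (6 × 29.977) = 176.3000 / 179.8620 = 0.9802

0.98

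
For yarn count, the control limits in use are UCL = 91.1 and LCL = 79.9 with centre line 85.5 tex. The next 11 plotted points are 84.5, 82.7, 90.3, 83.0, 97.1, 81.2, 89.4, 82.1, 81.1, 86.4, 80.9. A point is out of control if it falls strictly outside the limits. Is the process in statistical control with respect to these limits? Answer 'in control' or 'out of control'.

Compare each point to [79.9, 91.1]: sample 5 = 97.1 > UCL.

out of control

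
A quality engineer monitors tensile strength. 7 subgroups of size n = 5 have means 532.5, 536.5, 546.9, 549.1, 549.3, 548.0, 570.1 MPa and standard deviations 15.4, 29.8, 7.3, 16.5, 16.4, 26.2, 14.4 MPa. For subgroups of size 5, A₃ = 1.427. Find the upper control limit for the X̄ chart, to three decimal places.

573.172

X̄̄ = (532.5 + 536.5 + 546.9 + 549.1 + 549.3 + 548.0 + 570.1) / 7 = 547.4857
s̄ = (15.4 + 29.8 + 7.3 + 16.5 + 16.4 + 26.2 + 14.4) / 7 = 18.0000
UCL = X̄̄ + A₃·s̄ = 547.4857 + 1.427 × 18.0000 = 573.1717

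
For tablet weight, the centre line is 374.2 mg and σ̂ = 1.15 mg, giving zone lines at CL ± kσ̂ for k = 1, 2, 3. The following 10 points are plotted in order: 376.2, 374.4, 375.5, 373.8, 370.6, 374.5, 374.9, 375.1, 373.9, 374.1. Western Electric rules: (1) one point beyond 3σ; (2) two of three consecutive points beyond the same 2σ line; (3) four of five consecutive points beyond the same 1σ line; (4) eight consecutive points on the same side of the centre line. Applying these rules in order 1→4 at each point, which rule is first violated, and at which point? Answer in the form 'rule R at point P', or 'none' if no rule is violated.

Zone of each point (C = within 1σ̂, B = 1σ̂–2σ̂, A = 2σ̂–3σ̂, * = beyond 3σ̂; sign = side of CL): 1:+B, 2:+C, 3:+B, 4:-C, 5:-*, 6:+C, 7:+C, 8:+C, 9:-C, 10:-C
Rule 1 (one point beyond the 3σ limits) is satisfied at point 5.

rule 1 at point 5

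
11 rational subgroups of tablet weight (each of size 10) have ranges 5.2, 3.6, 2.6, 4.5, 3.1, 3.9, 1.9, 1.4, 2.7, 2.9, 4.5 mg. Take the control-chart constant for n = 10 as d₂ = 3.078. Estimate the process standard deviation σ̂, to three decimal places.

1.072

R̄ = (5.2 + 3.6 + 2.6 + 4.5 + 3.1 + 3.9 + 1.9 + 1.4 + 2.7 + 2.9 + 4.5) / 11 = 3.3000
σ̂ = R̄ / d₂ = 3.3000 / 3.078 = 1.0721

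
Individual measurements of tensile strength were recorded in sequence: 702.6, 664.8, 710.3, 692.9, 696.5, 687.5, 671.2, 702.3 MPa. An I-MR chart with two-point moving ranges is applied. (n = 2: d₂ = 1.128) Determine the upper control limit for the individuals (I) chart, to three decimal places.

752.069

X̄ = (702.6 + 664.8 + 710.3 + 692.9 + 696.5 + 687.5 + 671.2 + 702.3) / 8 = 691.0125
Moving ranges: 37.8, 45.5, 17.4, 3.6, 9.0, 16.3, 31.1; M̄R̄ = 160.7000 / 7 = 22.9571
UCL = X̄ + 3·M̄R̄/d₂ = 691.0125 + 3 × 22.9571 / 1.128 = 752.0687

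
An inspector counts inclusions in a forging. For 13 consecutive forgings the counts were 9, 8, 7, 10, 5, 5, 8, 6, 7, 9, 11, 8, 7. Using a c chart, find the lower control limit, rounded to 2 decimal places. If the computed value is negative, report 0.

0.00

c̄ = (9 + 8 + 7 + 10 + 5 + 5 + 8 + 6 + 7 + 9 + 11 + 8 + 7) / 13 = 100 / 13 = 7.6923
LCL = c̄ − 3√c̄ = 7.6923 − 3 × 2.7735 = -0.6282 → 0 (cannot be negative)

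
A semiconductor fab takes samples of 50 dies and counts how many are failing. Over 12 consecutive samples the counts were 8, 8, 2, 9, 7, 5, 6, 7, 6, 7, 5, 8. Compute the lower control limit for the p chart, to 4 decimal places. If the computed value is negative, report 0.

p̄ = Σdᵢ / (k·n) = 78 / (12 × 50) = 0.13000
LCL = p̄ − 3·√(p̄(1−p̄)/n) = 0.13000 − 3 × 0.04756 = -0.01268 → 0 (negative, so LCL = 0)

0.0000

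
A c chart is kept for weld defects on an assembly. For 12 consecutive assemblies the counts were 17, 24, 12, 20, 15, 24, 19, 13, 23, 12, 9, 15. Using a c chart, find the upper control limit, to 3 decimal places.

29.256

c̄ = (17 + 24 + 12 + 20 + 15 + 24 + 19 + 13 + 23 + 12 + 9 + 15) / 12 = 203 / 12 = 16.9167
UCL = c̄ + 3√c̄ = 16.9167 + 3 × √16.9167 = 16.9167 + 3 × 4.1130 = 29.2556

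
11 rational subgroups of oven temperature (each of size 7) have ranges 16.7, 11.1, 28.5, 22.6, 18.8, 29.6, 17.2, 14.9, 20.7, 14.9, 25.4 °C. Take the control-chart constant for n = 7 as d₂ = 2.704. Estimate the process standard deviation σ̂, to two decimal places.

R̄ = (16.7 + 11.1 + 28.5 + 22.6 + 18.8 + 29.6 + 17.2 + 14.9 + 20.7 + 14.9 + 25.4) / 11 = 20.0364
σ̂ = R̄ / d₂ = 20.0364 / 2.704 = 7.4099

7.41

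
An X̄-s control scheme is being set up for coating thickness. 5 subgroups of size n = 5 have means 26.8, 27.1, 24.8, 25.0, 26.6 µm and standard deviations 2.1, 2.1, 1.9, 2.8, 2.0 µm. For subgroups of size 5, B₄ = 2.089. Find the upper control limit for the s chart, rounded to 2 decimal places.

s̄ = (2.1 + 2.1 + 1.9 + 2.8 + 2.0) / 5 = 2.1800
UCL_s = B₄·s̄ = 2.089 × 2.1800 = 4.5540

4.55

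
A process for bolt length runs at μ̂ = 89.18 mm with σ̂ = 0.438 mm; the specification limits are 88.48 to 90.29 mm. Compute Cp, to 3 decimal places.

Cp = (USL − LSL) / (6σ̂) = (90.29 − 88.48) / (6 × 0.438) = 1.8100 / 2.6280 = 0.6887

0.689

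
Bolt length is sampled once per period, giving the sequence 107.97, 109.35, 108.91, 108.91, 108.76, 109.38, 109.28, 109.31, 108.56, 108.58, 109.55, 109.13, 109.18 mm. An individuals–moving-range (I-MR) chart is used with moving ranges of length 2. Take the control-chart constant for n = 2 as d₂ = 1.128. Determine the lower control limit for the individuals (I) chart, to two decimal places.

107.90

X̄ = (107.97 + 109.35 + 108.91 + 108.91 + 108.76 + 109.38 + 109.28 + 109.31 + 108.56 + 108.58 + 109.55 + 109.13 + 109.18) / 13 = 108.9900
Moving ranges: 1.38, 0.44, 0.00, 0.15, 0.62, 0.10, 0.03, 0.75, 0.02, 0.97, 0.42, 0.05; M̄R̄ = 4.9300 / 12 = 0.4108
LCL = X̄ − 3·M̄R̄/d₂ = 108.9900 − 3 × 0.4108 / 1.128 = 107.8974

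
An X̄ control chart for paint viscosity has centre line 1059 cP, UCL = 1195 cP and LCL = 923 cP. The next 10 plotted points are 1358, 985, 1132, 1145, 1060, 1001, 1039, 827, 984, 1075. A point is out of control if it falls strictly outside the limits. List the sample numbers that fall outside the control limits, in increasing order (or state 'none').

Compare each point to [923, 1195]: sample 1 = 1358 > UCL; sample 8 = 827 < LCL.

1, 8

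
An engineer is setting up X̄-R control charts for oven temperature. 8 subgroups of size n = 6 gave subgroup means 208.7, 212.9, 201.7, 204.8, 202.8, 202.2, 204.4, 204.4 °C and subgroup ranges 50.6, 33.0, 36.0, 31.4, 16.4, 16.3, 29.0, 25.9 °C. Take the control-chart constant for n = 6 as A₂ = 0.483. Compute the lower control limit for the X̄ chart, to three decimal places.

X̄̄ = (208.7 + 212.9 + 201.7 + 204.8 + 202.8 + 202.2 + 204.4 + 204.4) / 8 = 1641.9000 / 8 = 205.2375
R̄ = (50.6 + 33.0 + 36.0 + 31.4 + 16.4 + 16.3 + 29.0 + 25.9) / 8 = 238.6000 / 8 = 29.8250
LCL = X̄̄ − A₂·R̄ = 205.2375 − 0.483 × 29.8250 = 190.8320

190.832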